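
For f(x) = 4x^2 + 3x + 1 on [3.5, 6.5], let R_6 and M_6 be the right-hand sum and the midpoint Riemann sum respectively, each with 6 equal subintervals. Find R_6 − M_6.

R_6 = 389.75.
M_6 = 356.75.
R_6 − M_6 = 33.

33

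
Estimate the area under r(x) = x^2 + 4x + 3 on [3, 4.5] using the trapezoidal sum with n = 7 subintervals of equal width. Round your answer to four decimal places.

48.3865

Δx = (4.5 − 3)/7 = 3/14.
r(3) = 24, r(45/14) = 5133/196, r(24/7) = 1395/49, r(51/14) = 6045/196, r(27/7) = 1632/49, r(57/14) = 7029/196, r(30/7) = 1887/49, r(4.5) = 41.25.
T_7 = (Δx/2)·[r(x_0) + 2r(x_1) + ... + 2r(x_{6}) + r(x_7)].
Sum ≈ 48.3865.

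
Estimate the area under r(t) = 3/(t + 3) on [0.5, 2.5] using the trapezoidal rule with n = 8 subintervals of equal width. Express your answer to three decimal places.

Δt = (2.5 − 0.5)/8 = 0.25.
r(0.5) = 6/7, r(0.75) = 0.8, r(1) = 0.75, r(1.25) = 12/17, r(1.5) = 2/3, r(1.75) = 12/19, r(2) = 0.6, r(2.25) = 4/7, r(2.5) = 6/11.
T_8 = (Δt/2)·[r(t_0) + 2r(t_1) + ... + 2r(t_{7}) + r(t_8)].
Sum ≈ 1.357.

1.357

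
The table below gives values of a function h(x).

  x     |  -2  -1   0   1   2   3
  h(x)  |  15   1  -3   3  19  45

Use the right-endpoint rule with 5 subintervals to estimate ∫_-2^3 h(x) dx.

65

Δx = 1.
Sum = 1·[1 + (-3) + 3 + 19 + 45] = 65.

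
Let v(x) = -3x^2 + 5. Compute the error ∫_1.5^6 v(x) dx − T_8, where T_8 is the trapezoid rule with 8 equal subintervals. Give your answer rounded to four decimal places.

Exact integral: ∫_1.5^6 v(x) dx = -190.125.
T_8 ≈ -190.836914.
Error ≈ -190.125 − (-190.836914) ≈ 0.7119.

0.7119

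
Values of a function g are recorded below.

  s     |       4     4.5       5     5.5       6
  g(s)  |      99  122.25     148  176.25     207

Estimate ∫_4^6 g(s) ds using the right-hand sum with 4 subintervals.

Δs = 0.5.
Sum = 0.5·[122.25 + 148 + 176.25 + 207] = 326.75.

326.75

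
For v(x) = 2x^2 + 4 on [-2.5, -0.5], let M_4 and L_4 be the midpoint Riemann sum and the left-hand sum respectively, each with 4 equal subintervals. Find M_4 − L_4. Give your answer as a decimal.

M_4 = 18.25.
L_4 = 21.5.
M_4 − L_4 = -3.25.

-3.25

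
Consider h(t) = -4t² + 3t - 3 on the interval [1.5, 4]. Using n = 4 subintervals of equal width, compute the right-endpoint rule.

Δt = (4 − 1.5)/4 = 0.625.
Right endpoints: 2.125, 2.75, 3.375, 4.
h(2.125) = -14.6875, h(2.75) = -25, h(3.375) = -38.4375, h(4) = -55.
Sum = Δt · [h(2.125) + h(2.75) + h(3.375) + h(4)].
Sum = -83.203125.

-83.203125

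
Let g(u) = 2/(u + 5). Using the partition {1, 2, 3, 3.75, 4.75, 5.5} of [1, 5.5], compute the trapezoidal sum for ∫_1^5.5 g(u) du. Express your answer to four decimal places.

Subinterval widths: 1, 1, 0.75, 1, 0.75.
g(1) = 1/3, g(2) = 2/7, g(3) = 0.25, g(3.75) = 8/35, g(4.75) = 8/39, g(5.5) = 4/21.
On each subinterval the trapezoid contributes (Δu_i/2)·[g(u_{i-1}) + g(u_i)].
Sum ≈ 1.1220.

1.1220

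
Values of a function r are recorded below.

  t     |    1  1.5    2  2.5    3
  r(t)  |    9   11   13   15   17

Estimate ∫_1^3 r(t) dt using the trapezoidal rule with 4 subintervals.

26

Δt = 0.5.
T_4 = (0.5/2)·[9 + 2·11 + 2·13 + 2·15 + 17] = 26.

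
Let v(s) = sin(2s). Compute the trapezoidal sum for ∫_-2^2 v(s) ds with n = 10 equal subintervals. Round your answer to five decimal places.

Δs = (2 − (-2))/10 = 0.4.
v(-2) ≈ 0.75680, v(-1.6) ≈ 0.05837, v(-1.2) ≈ -0.67546, v(-0.8) ≈ -0.99957, v(-0.4) ≈ -0.71736, v(0) ≈ 0.00000, v(0.4) ≈ 0.71736, v(0.8) ≈ 0.99957, v(1.2) ≈ 0.67546, v(1.6) ≈ -0.05837, v(2) ≈ -0.75680.
T_10 = (Δs/2)·[v(s_0) + 2v(s_1) + ... + 2v(s_{9}) + v(s_10)].
Sum ≈ 0.00000.

0.00000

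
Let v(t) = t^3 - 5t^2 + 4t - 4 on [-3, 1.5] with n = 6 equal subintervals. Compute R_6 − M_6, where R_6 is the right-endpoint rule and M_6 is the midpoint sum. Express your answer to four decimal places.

R_6 = -73.37109375.
M_6 ≈ -99.580078.
R_6 − M_6 ≈ 26.2090.

26.2090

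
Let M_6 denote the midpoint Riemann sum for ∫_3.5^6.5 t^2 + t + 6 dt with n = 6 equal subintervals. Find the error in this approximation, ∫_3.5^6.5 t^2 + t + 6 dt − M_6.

Exact integral: ∫_3.5^6.5 f(t) dt = 110.25.
M_6 = 110.1875.
Error = 110.25 − 110.1875 = 0.0625.

0.0625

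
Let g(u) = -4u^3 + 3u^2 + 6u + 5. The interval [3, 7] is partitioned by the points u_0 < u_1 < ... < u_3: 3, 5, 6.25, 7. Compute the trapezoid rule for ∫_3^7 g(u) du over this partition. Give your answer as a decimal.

-1950.375

Subinterval widths: 2, 1.25, 0.75.
g(3) = -58, g(5) = -390, g(6.25) = -816.875, g(7) = -1178.
On each subinterval the trapezoid contributes (Δu_i/2)·[g(u_{i-1}) + g(u_i)].
Sum = -1950.375.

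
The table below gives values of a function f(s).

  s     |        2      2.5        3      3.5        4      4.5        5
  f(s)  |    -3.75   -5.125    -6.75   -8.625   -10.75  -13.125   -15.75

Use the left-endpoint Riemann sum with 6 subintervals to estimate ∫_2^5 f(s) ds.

-24.0625

Δs = 0.5.
Sum = 0.5·[(-3.75) + (-5.125) + (-6.75) + (-8.625) + (-10.75) + (-13.125)] = -24.0625.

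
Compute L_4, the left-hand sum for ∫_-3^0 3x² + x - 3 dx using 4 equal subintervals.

Δx = (0 − (-3))/4 = 0.75.
Left endpoints: -3, -2.25, -1.5, -0.75.
f(-3) = 21, f(-2.25) = 9.9375, f(-1.5) = 2.25, f(-0.75) = -2.0625.
Sum = Δx · [f(-3) + f(-2.25) + f(-1.5) + f(-0.75)].
Sum = 23.34375.

23.34375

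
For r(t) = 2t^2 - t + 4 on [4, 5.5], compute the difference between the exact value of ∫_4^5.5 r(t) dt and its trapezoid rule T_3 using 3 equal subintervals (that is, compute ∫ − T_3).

-0.125

Exact integral: ∫_4^5.5 r(t) dt = 67.125.
T_3 = 67.25.
Error = 67.125 − 67.25 = -0.125.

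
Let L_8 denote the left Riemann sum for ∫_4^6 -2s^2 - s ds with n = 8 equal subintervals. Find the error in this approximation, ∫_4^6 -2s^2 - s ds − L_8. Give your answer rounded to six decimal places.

Exact integral: ∫_4^6 f(s) ds ≈ -111.33333333.
L_8 = -106.125.
Error ≈ -111.33333333 − (-106.125) ≈ -5.208333.

-5.208333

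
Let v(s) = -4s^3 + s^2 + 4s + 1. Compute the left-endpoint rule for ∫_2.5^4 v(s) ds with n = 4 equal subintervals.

-147.8203125

Δs = (4 − 2.5)/4 = 0.375.
Left endpoints: 2.5, 2.875, 3.25, 3.625.
v(2.5) = -45.25, v(2.875) = -74.2890625, v(3.25) = -112.75, v(3.625) = -161.8984375.
Sum = Δs · [v(2.5) + v(2.875) + v(3.25) + v(3.625)].
Sum = -147.8203125.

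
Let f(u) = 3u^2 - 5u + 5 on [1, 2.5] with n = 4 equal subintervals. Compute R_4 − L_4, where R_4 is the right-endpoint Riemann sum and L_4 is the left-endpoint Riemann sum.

3.09375

R_4 = 10.65234375.
L_4 = 7.55859375.
R_4 − L_4 = 3.09375.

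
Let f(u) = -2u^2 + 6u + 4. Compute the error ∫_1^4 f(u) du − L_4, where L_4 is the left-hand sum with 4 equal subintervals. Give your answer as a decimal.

Exact integral: ∫_1^4 f(u) du = 15.
L_4 = 18.9375.
Error = 15 − 18.9375 = -3.9375.

-3.9375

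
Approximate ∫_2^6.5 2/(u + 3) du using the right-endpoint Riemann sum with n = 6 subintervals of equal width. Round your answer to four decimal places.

Δu = (6.5 − 2)/6 = 0.75.
Right endpoints: 2.75, 3.5, 4.25, 5, 5.75, 6.5.
f(2.75) = 8/23, f(3.5) = 4/13, f(4.25) = 8/29, f(5) = 0.25, f(5.75) = 8/35, f(6.5) = 4/19.
Sum = Δu · [f(2.75) + f(3.5) + f(4.25) + ...].
Sum ≈ 1.2154.

1.2154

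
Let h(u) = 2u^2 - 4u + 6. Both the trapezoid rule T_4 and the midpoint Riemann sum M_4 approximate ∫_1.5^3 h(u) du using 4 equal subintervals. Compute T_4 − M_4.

0.10546875

T_4 = 11.3203125.
M_4 = 11.21484375.
T_4 − M_4 = 0.10546875.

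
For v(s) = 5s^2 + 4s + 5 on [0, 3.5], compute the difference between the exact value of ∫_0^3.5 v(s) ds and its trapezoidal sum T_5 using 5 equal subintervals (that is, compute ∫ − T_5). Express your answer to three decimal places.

Exact integral: ∫_0^3.5 v(s) ds ≈ 113.45833.
T_5 = 114.8875.
Error ≈ 113.45833 − 114.8875 ≈ -1.429.

-1.429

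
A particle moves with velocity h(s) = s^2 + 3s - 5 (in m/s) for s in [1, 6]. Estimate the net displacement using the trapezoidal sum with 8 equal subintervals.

99.4921875

Δs = (6 − 1)/8 = 0.625.
h(1) = -1, h(1.625) = 2.515625, h(2.25) = 6.8125, h(2.875) = 11.890625, h(3.5) = 17.75, h(4.125) = 24.390625, h(4.75) = 31.8125, h(5.375) = 40.015625, h(6) = 49.
T_8 = (Δs/2)·[h(s_0) + 2h(s_1) + ... + 2h(s_{7}) + h(s_8)].
Sum = 99.4921875.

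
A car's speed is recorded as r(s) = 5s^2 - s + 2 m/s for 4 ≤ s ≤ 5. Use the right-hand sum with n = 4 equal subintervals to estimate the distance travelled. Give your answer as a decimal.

104.71875

Δs = (5 − 4)/4 = 0.25.
Right endpoints: 4.25, 4.5, 4.75, 5.
r(4.25) = 88.0625, r(4.5) = 98.75, r(4.75) = 110.0625, r(5) = 122.
Sum = Δs · [r(4.25) + r(4.5) + r(4.75) + r(5)].
Sum = 104.71875.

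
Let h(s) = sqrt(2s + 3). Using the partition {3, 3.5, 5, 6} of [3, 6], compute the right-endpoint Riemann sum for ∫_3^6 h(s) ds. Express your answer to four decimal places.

10.8624

Subinterval widths: 0.5, 1.5, 1.
Right endpoints: 3.5, 5, 6.
h(3.5) ≈ 3.1623, h(5) ≈ 3.6056, h(6) ≈ 3.8730.
Sum = Σ Δs_i · h(s_i).
Sum ≈ 10.8624.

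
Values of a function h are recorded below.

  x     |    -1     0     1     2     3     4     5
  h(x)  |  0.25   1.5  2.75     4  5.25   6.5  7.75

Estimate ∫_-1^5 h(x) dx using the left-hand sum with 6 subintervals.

Δx = 1.
Sum = 1·[0.25 + 1.5 + 2.75 + 4 + 5.25 + 6.5] = 20.25.

20.25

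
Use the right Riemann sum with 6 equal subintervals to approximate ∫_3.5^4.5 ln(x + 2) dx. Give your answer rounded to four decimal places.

Δx = (4.5 − 3.5)/6 = 1/6.
Right endpoints: 11/3, 23/6, 4, 25/6, 13/3, 4.5.
f(11/3) ≈ 1.7346, f(23/6) ≈ 1.7636, f(4) ≈ 1.7918, f(25/6) ≈ 1.8192, f(13/3) ≈ 1.8458, f(4.5) ≈ 1.8718.
Sum = Δx · [f(11/3) + f(23/6) + f(4) + ...].
Sum ≈ 1.8045.

1.8045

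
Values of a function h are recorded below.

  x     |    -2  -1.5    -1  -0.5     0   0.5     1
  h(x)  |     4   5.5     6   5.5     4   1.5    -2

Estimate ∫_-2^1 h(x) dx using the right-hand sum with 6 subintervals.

10.25

Δx = 0.5.
Sum = 0.5·[5.5 + 6 + 5.5 + 4 + 1.5 + (-2)] = 10.25.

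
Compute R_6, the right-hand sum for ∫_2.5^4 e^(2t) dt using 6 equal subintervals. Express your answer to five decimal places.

Δt = (4 − 2.5)/6 = 0.25.
Right endpoints: 2.75, 3, 3.25, 3.5, 3.75, 4.
f(2.75) ≈ 244.69193, f(3) ≈ 403.42879, f(3.25) ≈ 665.14163, f(3.5) ≈ 1096.63316, f(3.75) ≈ 1808.04241, f(4) ≈ 2980.95799.
Sum = Δt · [f(2.75) + f(3) + f(3.25) + ...].
Sum ≈ 1799.72398.

1799.72398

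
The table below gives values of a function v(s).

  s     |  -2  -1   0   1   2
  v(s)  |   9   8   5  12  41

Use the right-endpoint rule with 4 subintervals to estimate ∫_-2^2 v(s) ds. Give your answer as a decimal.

66

Δs = 1.
Sum = 1·[8 + 5 + 12 + 41] = 66.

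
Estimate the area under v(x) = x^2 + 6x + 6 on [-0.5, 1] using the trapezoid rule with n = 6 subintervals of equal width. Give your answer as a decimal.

11.640625

Δx = (1 − (-0.5))/6 = 0.25.
v(-0.5) = 3.25, v(-0.25) = 4.5625, v(0) = 6, v(0.25) = 7.5625, v(0.5) = 9.25, v(0.75) = 11.0625, v(1) = 13.
T_6 = (Δx/2)·[v(x_0) + 2v(x_1) + ... + 2v(x_{5}) + v(x_6)].
Sum = 11.640625.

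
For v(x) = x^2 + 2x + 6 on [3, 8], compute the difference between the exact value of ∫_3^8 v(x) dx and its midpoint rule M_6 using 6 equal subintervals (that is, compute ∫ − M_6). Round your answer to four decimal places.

Exact integral: ∫_3^8 v(x) dx ≈ 246.666667.
M_6 ≈ 246.377315.
Error ≈ 246.666667 − 246.377315 ≈ 0.2894.

0.2894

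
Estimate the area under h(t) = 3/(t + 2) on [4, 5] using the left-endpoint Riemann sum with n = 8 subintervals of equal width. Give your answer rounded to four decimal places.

Δt = (5 − 4)/8 = 0.125.
Left endpoints: 4, 4.125, 4.25, 4.375, 4.5, 4.625, 4.75, 4.875.
h(4) = 0.5, h(4.125) = 24/49, h(4.25) = 0.48, h(4.375) = 8/17, h(4.5) = 6/13, h(4.625) = 24/53, h(4.75) = 4/9, h(4.875) = 24/55.
Sum = Δt · [h(4) + h(4.125) + h(4.25) + ...].
Sum ≈ 0.4669.

0.4669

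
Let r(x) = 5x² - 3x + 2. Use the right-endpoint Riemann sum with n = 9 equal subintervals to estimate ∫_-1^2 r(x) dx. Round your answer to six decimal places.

17.777778

Δx = (2 − (-1))/9 = 1/3.
Right endpoints: -2/3, -1/3, 0, 1/3, 2/3, 1, 4/3, 5/3, 2.
r(-2/3) = 56/9, r(-1/3) = 32/9, r(0) = 2, r(1/3) = 14/9, r(2/3) = 20/9, r(1) = 4, r(4/3) = 62/9, r(5/3) = 98/9, r(2) = 16.
Sum = Δx · [r(-2/3) + r(-1/3) + r(0) + ...].
Sum ≈ 17.777778.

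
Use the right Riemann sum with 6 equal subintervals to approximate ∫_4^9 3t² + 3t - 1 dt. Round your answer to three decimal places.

846.736

Δt = (9 − 4)/6 = 5/6.
Right endpoints: 29/6, 17/3, 6.5, 22/3, 49/6, 9.
f(29/6) = 1003/12, f(17/3) = 337/3, f(6.5) = 145.25, f(22/3) = 547/3, f(49/6) = 2683/12, f(9) = 269.
Sum = Δt · [f(29/6) + f(17/3) + f(6.5) + ...].
Sum ≈ 846.736.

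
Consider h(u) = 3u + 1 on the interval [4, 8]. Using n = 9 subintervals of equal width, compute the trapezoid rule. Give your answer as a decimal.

Δu = (8 − 4)/9 = 4/9.
h(4) = 13, h(40/9) = 43/3, h(44/9) = 47/3, h(16/3) = 17, h(52/9) = 55/3, h(56/9) = 59/3, h(20/3) = 21, h(64/9) = 67/3, h(68/9) = 71/3, h(8) = 25.
T_9 = (Δu/2)·[h(u_0) + 2h(u_1) + ... + 2h(u_{8}) + h(u_9)].
Sum = 76.

76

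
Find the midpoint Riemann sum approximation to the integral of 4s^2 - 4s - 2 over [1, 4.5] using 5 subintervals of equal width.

Δs = (4.5 − 1)/5 = 0.7.
Midpoints: 1.35, 2.05, 2.75, 3.45, 4.15.
f(1.35) = -0.11, f(2.05) = 6.61, f(2.75) = 17.25, f(3.45) = 31.81, f(4.15) = 50.29.
Sum = Δs · [f(1.35) + f(2.05) + f(2.75) + f(3.45) + f(4.15)].
Sum = 74.095.

74.095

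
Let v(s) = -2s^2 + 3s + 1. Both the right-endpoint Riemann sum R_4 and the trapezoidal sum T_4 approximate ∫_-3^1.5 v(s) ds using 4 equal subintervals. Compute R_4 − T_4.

15.1875

R_4 = -12.5859375.
T_4 = -27.7734375.
R_4 − T_4 = 15.1875.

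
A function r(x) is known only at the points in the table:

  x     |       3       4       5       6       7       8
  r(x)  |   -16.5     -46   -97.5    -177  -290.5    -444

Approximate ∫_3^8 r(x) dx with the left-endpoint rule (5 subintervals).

-627.5

Δx = 1.
Sum = 1·[(-16.5) + (-46) + (-97.5) + (-177) + (-290.5)] = -627.5.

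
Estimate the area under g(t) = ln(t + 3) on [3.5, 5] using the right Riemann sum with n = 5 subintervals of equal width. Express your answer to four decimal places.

2.9997

Δt = (5 − 3.5)/5 = 0.3.
Right endpoints: 3.8, 4.1, 4.4, 4.7, 5.
g(3.8) ≈ 1.9169, g(4.1) ≈ 1.9601, g(4.4) ≈ 2.0015, g(4.7) ≈ 2.0412, g(5) ≈ 2.0794.
Sum = Δt · [g(3.8) + g(4.1) + g(4.4) + g(4.7) + g(5)].
Sum ≈ 2.9997.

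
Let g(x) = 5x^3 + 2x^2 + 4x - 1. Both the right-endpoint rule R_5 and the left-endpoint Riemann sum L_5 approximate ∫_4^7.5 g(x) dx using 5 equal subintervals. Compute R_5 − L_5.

R_5 = 4635.2425.
L_5 = 3316.53.
R_5 − L_5 = 1318.7125.

1318.7125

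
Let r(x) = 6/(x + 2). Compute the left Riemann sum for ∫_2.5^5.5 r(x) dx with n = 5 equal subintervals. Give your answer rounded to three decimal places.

3.231

Δx = (5.5 − 2.5)/5 = 0.6.
Left endpoints: 2.5, 3.1, 3.7, 4.3, 4.9.
r(2.5) = 4/3, r(3.1) = 20/17, r(3.7) = 20/19, r(4.3) = 20/21, r(4.9) = 20/23.
Sum = Δx · [r(2.5) + r(3.1) + r(3.7) + r(4.3) + r(4.9)].
Sum ≈ 3.231.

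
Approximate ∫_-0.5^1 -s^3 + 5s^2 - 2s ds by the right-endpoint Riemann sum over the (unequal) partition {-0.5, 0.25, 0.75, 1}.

0.79296875

Subinterval widths: 0.75, 0.5, 0.25.
Right endpoints: 0.25, 0.75, 1.
f(0.25) = -0.203125, f(0.75) = 0.890625, f(1) = 2.
Sum = Σ Δs_i · f(s_i).
Sum = 0.79296875.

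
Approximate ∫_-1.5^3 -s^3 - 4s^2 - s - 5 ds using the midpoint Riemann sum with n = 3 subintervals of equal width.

Δs = (3 − (-1.5))/3 = 1.5.
Midpoints: -0.75, 0.75, 2.25.
f(-0.75) = -6.078125, f(0.75) = -8.421875, f(2.25) = -38.890625.
Sum = Δs · [f(-0.75) + f(0.75) + f(2.25)].
Sum = -80.0859375.

-80.0859375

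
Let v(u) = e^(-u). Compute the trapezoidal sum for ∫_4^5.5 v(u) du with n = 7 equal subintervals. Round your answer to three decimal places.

Δu = (5.5 − 4)/7 = 3/14.
v(4) ≈ 0.018, v(59/14) ≈ 0.015, v(31/7) ≈ 0.012, v(65/14) ≈ 0.010, v(34/7) ≈ 0.008, v(71/14) ≈ 0.006, v(37/7) ≈ 0.005, v(5.5) ≈ 0.004.
T_7 = (Δu/2)·[v(u_0) + 2v(u_1) + ... + 2v(u_{6}) + v(u_7)].
Sum ≈ 0.014.

0.014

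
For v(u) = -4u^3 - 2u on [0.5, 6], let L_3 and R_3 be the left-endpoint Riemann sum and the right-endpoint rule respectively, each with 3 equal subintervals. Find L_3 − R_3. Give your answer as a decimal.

1603.25

L_3 ≈ -650.222222.
R_3 ≈ -2253.472222.
L_3 − R_3 = 1603.25.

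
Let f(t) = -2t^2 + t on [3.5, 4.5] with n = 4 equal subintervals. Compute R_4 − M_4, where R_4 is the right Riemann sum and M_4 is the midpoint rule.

R_4 = -30.0625.
M_4 = -28.15625.
R_4 − M_4 = -1.90625.

-1.90625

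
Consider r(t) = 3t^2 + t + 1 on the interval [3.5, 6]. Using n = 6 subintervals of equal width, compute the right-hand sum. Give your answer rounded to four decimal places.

Δt = (6 − 3.5)/6 = 5/12.
Right endpoints: 47/12, 13/3, 4.75, 31/6, 67/12, 6.
r(47/12) = 50.9375, r(13/3) = 185/3, r(4.75) = 73.4375, r(31/6) = 86.25, r(67/12) = 4805/48, r(6) = 115.
Sum = Δt · [r(47/12) + r(13/3) + r(4.75) + ...].
Sum ≈ 203.0816.

203.0816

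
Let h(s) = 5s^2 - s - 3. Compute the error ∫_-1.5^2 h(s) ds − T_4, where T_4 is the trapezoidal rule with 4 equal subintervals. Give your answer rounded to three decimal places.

-2.233

Exact integral: ∫_-1.5^2 h(s) ds ≈ 7.58333.
T_4 = 9.81640625.
Error ≈ 7.58333 − 9.81640625 ≈ -2.233.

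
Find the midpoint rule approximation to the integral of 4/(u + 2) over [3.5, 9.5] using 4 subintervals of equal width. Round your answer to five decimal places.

Δu = (9.5 − 3.5)/4 = 1.5.
Midpoints: 4.25, 5.75, 7.25, 8.75.
f(4.25) = 0.64, f(5.75) = 16/31, f(7.25) = 16/37, f(8.75) = 16/43.
Sum = Δu · [f(4.25) + f(5.75) + f(7.25) + f(8.75)].
Sum ≈ 2.94098.

2.94098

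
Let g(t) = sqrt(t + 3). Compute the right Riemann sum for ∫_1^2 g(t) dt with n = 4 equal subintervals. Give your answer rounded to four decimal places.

2.1496

Δt = (2 − 1)/4 = 0.25.
Right endpoints: 1.25, 1.5, 1.75, 2.
g(1.25) ≈ 2.0616, g(1.5) ≈ 2.1213, g(1.75) ≈ 2.1794, g(2) ≈ 2.2361.
Sum = Δt · [g(1.25) + g(1.5) + g(1.75) + g(2)].
Sum ≈ 2.1496.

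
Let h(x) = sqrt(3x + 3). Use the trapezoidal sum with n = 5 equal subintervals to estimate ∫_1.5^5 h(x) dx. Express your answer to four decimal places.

Δx = (5 − 1.5)/5 = 0.7.
h(1.5) ≈ 2.7386, h(2.2) ≈ 3.0984, h(2.9) ≈ 3.4205, h(3.6) ≈ 3.7148, h(4.3) ≈ 3.9875, h(5) ≈ 4.2426.
T_5 = (Δx/2)·[h(x_0) + 2h(x_1) + ... + 2h(x_{4}) + h(x_5)].
Sum ≈ 12.3983.

12.3983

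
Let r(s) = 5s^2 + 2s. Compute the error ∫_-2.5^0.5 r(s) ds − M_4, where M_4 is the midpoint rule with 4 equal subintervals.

Exact integral: ∫_-2.5^0.5 r(s) ds = 20.25.
M_4 = 19.546875.
Error = 20.25 − 19.546875 = 0.703125.

0.703125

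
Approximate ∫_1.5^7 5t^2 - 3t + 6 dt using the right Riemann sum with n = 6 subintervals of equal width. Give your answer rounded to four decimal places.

632.3409

Δt = (7 − 1.5)/6 = 11/12.
Right endpoints: 29/12, 10/3, 4.25, 31/6, 73/12, 7.
f(29/12) = 4025/144, f(10/3) = 464/9, f(4.25) = 83.5625, f(31/6) = 4463/36, f(73/12) = 24881/144, f(7) = 230.
Sum = Δt · [f(29/12) + f(10/3) + f(4.25) + ...].
Sum ≈ 632.3409.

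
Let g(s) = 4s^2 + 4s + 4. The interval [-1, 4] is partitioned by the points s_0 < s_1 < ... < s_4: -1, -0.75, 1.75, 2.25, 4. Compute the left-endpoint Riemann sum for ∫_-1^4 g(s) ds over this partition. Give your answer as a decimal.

Subinterval widths: 0.25, 2.5, 0.5, 1.75.
Left endpoints: -1, -0.75, 1.75, 2.25.
g(-1) = 4, g(-0.75) = 3.25, g(1.75) = 23.25, g(2.25) = 33.25.
Sum = Σ Δs_i · g(s_i).
Sum = 78.9375.

78.9375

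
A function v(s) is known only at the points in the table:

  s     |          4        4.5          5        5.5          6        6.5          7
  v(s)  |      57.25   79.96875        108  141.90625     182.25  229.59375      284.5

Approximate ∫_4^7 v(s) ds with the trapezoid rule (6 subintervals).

Δs = 0.5.
T_6 = (0.5/2)·[57.25 + 2·79.96875 + 2·108 + 2·141.90625 + 2·182.25 + 2·229.59375 + 284.5] = 456.296875.

456.296875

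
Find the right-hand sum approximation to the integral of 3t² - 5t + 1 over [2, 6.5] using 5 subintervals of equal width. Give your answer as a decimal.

218.835

Δt = (6.5 − 2)/5 = 0.9.
Right endpoints: 2.9, 3.8, 4.7, 5.6, 6.5.
f(2.9) = 11.73, f(3.8) = 25.32, f(4.7) = 43.77, f(5.6) = 67.08, f(6.5) = 95.25.
Sum = Δt · [f(2.9) + f(3.8) + f(4.7) + f(5.6) + f(6.5)].
Sum = 218.835.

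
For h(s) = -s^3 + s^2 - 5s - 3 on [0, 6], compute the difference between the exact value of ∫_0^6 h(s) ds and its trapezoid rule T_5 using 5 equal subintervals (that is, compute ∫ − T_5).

Exact integral: ∫_0^6 h(s) ds = -360.
T_5 = -371.52.
Error = -360 − (-371.52) = 11.52.

11.52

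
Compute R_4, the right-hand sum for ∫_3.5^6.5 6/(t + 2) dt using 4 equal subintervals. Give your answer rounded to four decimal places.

Δt = (6.5 − 3.5)/4 = 0.75.
Right endpoints: 4.25, 5, 5.75, 6.5.
f(4.25) = 0.96, f(5) = 6/7, f(5.75) = 24/31, f(6.5) = 12/17.
Sum = Δt · [f(4.25) + f(5) + f(5.75) + f(6.5)].
Sum ≈ 2.4729.

2.4729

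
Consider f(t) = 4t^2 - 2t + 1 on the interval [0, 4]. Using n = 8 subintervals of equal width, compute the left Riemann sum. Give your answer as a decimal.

60

Δt = (4 − 0)/8 = 0.5.
Left endpoints: 0, 0.5, 1, 1.5, 2, 2.5, 3, 3.5.
f(0) = 1, f(0.5) = 1, f(1) = 3, f(1.5) = 7, f(2) = 13, f(2.5) = 21, f(3) = 31, f(3.5) = 43.
Sum = Δt · [f(0) + f(0.5) + f(1) + ...].
Sum = 60.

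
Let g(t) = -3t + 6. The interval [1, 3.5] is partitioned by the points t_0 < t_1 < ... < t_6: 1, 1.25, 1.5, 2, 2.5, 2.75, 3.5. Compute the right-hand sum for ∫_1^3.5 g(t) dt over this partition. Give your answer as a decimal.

Subinterval widths: 0.25, 0.25, 0.5, 0.5, 0.25, 0.75.
Right endpoints: 1.25, 1.5, 2, 2.5, 2.75, 3.5.
g(1.25) = 2.25, g(1.5) = 1.5, g(2) = 0, g(2.5) = -1.5, g(2.75) = -2.25, g(3.5) = -4.5.
Sum = Σ Δt_i · g(t_i).
Sum = -3.75.

-3.75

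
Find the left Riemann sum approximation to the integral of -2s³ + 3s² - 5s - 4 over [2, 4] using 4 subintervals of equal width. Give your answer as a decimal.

Δs = (4 − 2)/4 = 0.5.
Left endpoints: 2, 2.5, 3, 3.5.
f(2) = -18, f(2.5) = -29, f(3) = -46, f(3.5) = -70.5.
Sum = Δs · [f(2) + f(2.5) + f(3) + f(3.5)].
Sum = -81.75.

-81.75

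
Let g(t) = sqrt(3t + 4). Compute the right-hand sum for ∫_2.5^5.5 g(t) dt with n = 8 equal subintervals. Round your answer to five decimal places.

Δt = (5.5 − 2.5)/8 = 0.375.
Right endpoints: 2.875, 3.25, 3.625, 4, 4.375, 4.75, 5.125, 5.5.
g(2.875) ≈ 3.55317, g(3.25) ≈ 3.70810, g(3.625) ≈ 3.85681, g(4) ≈ 4.00000, g(4.375) ≈ 4.13824, g(4.75) ≈ 4.27200, g(5.125) ≈ 4.40170, g(5.5) ≈ 4.52769.
Sum = Δt · [g(2.875) + g(3.25) + g(3.625) + ...].
Sum ≈ 12.17164.

12.17164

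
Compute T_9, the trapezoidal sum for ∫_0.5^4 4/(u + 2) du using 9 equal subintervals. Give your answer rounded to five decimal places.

Δu = (4 − 0.5)/9 = 7/18.
f(0.5) = 1.6, f(8/9) = 18/13, f(23/18) = 72/59, f(5/3) = 12/11, f(37/18) = 72/73, f(22/9) = 0.9, f(17/6) = 24/29, f(29/9) = 36/47, f(65/18) = 72/101, f(4) = 2/3.
T_9 = (Δu/2)·[f(u_0) + 2f(u_1) + ... + 2f(u_{8}) + f(u_9)].
Sum ≈ 3.50852.

3.50852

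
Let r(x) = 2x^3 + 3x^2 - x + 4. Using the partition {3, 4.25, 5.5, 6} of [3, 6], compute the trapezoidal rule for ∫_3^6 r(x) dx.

Subinterval widths: 1.25, 1.25, 0.5.
r(3) = 82, r(4.25) = 207.46875, r(5.5) = 422, r(6) = 538.
On each subinterval the trapezoid contributes (Δx_i/2)·[r(x_{i-1}) + r(x_i)].
Sum = 814.3359375.

814.3359375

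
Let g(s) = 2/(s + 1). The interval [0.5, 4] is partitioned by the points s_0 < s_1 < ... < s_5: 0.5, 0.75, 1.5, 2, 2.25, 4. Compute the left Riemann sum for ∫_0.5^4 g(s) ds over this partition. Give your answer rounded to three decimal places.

2.834

Subinterval widths: 0.25, 0.75, 0.5, 0.25, 1.75.
Left endpoints: 0.5, 0.75, 1.5, 2, 2.25.
g(0.5) = 4/3, g(0.75) = 8/7, g(1.5) = 0.8, g(2) = 2/3, g(2.25) = 8/13.
Sum = Σ Δs_i · g(s_i).
Sum ≈ 2.834.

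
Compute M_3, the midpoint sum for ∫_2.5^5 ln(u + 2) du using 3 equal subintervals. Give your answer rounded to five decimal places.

4.35531

Δu = (5 − 2.5)/3 = 5/6.
Midpoints: 35/12, 3.75, 55/12.
f(35/12) ≈ 1.59263, f(3.75) ≈ 1.74920, f(55/12) ≈ 1.88454.
Sum = Δu · [f(35/12) + f(3.75) + f(55/12)].
Sum ≈ 4.35531.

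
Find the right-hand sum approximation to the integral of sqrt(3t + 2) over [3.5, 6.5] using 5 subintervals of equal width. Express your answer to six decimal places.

Δt = (6.5 − 3.5)/5 = 0.6.
Right endpoints: 4.1, 4.7, 5.3, 5.9, 6.5.
f(4.1) ≈ 3.781534, f(4.7) ≈ 4.012481, f(5.3) ≈ 4.230839, f(5.9) ≈ 4.438468, f(6.5) ≈ 4.636809.
Sum = Δt · [f(4.1) + f(4.7) + f(5.3) + f(5.9) + f(6.5)].
Sum ≈ 12.660079.

12.660079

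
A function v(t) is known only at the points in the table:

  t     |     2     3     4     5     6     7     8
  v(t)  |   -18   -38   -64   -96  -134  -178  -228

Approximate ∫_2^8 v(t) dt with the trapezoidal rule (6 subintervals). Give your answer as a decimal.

-633

Δt = 1.
T_6 = (1/2)·[(-18) + 2·(-38) + 2·(-64) + 2·(-96) + 2·(-134) + 2·(-178) + (-228)] = -633.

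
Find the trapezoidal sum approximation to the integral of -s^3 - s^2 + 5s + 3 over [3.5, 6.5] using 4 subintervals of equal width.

Δs = (6.5 − 3.5)/4 = 0.75.
f(3.5) = -34.625, f(4.25) = -70.578125, f(5) = -122, f(5.75) = -191.421875, f(6.5) = -281.375.
T_4 = (Δs/2)·[f(s_0) + 2f(s_1) + 2f(s_2) + 2f(s_3) + f(s_4)].
Sum = -406.5.

-406.5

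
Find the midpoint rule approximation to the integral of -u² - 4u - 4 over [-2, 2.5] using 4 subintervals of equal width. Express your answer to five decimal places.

-29.90039

Δu = (2.5 − (-2))/4 = 1.125.
Midpoints: -1.4375, -0.3125, 0.8125, 1.9375.
f(-1.4375) = -0.31640625, f(-0.3125) = -2.84765625, f(0.8125) = -7.91015625, f(1.9375) = -15.50390625.
Sum = Δu · [f(-1.4375) + f(-0.3125) + f(0.8125) + f(1.9375)].
Sum ≈ -29.90039.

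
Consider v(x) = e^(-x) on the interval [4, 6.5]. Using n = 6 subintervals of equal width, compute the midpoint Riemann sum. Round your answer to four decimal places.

0.0167

Δx = (6.5 − 4)/6 = 5/12.
Midpoints: 101/24, 4.625, 121/24, 131/24, 5.875, 151/24.
v(101/24) ≈ 0.0149, v(4.625) ≈ 0.0098, v(121/24) ≈ 0.0065, v(131/24) ≈ 0.0043, v(5.875) ≈ 0.0028, v(151/24) ≈ 0.0019.
Sum = Δx · [v(101/24) + v(4.625) + v(121/24) + ...].
Sum ≈ 0.0167.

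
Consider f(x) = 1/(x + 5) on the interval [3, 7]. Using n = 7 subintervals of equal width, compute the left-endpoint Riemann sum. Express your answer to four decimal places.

0.4176

Δx = (7 − 3)/7 = 4/7.
Left endpoints: 3, 25/7, 29/7, 33/7, 37/7, 41/7, 45/7.
f(3) = 0.125, f(25/7) = 7/60, f(29/7) = 0.109375, f(33/7) = 7/68, f(37/7) = 7/72, f(41/7) = 7/76, f(45/7) = 0.0875.
Sum = Δx · [f(3) + f(25/7) + f(29/7) + ...].
Sum ≈ 0.4176.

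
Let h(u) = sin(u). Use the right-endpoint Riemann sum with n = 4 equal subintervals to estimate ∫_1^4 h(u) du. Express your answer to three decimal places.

0.538

Δu = (4 − 1)/4 = 0.75.
Right endpoints: 1.75, 2.5, 3.25, 4.
h(1.75) ≈ 0.984, h(2.5) ≈ 0.598, h(3.25) ≈ -0.108, h(4) ≈ -0.757.
Sum = Δu · [h(1.75) + h(2.5) + h(3.25) + h(4)].
Sum ≈ 0.538.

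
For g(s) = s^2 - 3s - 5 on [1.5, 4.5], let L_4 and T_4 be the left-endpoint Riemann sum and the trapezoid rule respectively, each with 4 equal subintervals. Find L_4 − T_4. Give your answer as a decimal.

L_4 = -15.84375.
T_4 = -12.46875.
L_4 − T_4 = -3.375.

-3.375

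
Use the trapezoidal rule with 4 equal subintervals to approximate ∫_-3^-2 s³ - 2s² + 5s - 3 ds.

-44.515625

Δs = (-2 − (-3))/4 = 0.25.
f(-3) = -63, f(-2.75) = -52.671875, f(-2.5) = -43.625, f(-2.25) = -35.765625, f(-2) = -29.
T_4 = (Δs/2)·[f(s_0) + 2f(s_1) + 2f(s_2) + 2f(s_3) + f(s_4)].
Sum = -44.515625.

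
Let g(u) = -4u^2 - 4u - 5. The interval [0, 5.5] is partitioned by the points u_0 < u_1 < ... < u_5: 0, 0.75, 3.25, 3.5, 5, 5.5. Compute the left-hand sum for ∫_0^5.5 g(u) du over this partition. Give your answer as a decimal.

Subinterval widths: 0.75, 2.5, 0.25, 1.5, 0.5.
Left endpoints: 0, 0.75, 3.25, 3.5, 5.
g(0) = -5, g(0.75) = -10.25, g(3.25) = -60.25, g(3.5) = -68, g(5) = -125.
Sum = Σ Δu_i · g(u_i).
Sum = -208.9375.

-208.9375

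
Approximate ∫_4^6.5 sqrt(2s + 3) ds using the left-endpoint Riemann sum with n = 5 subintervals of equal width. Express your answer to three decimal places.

Δs = (6.5 − 4)/5 = 0.5.
Left endpoints: 4, 4.5, 5, 5.5, 6.
f(4) ≈ 3.317, f(4.5) ≈ 3.464, f(5) ≈ 3.606, f(5.5) ≈ 3.742, f(6) ≈ 3.873.
Sum = Δs · [f(4) + f(4.5) + f(5) + f(5.5) + f(6)].
Sum ≈ 9.000.

9.000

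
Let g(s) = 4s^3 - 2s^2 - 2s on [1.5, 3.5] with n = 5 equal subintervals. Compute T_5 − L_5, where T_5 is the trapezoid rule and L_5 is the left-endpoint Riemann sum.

26.8

T_5 = 110.16.
L_5 = 83.36.
T_5 − L_5 = 26.8.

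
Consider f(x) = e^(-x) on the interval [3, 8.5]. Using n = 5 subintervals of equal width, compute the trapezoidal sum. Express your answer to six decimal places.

Δx = (8.5 − 3)/5 = 1.1.
f(3) ≈ 0.049787, f(4.1) ≈ 0.016573, f(5.2) ≈ 0.005517, f(6.3) ≈ 0.001836, f(7.4) ≈ 0.000611, f(8.5) ≈ 0.000203.
T_5 = (Δx/2)·[f(x_0) + 2f(x_1) + ... + 2f(x_{4}) + f(x_5)].
Sum ≈ 0.054485.

0.054485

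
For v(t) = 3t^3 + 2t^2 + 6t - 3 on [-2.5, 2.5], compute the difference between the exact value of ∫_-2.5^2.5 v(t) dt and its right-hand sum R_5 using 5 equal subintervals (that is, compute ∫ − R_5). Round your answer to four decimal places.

-63.5417

Exact integral: ∫_-2.5^2.5 v(t) dt ≈ 5.833333.
R_5 = 69.375.
Error ≈ 5.833333 − 69.375 ≈ -63.5417.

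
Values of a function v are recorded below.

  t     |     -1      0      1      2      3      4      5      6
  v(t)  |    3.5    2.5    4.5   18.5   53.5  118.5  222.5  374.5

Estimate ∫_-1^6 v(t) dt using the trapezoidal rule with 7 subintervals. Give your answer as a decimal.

609

Δt = 1.
T_7 = (1/2)·[3.5 + 2·2.5 + 2·4.5 + 2·18.5 + 2·53.5 + 2·118.5 + 2·222.5 + 374.5] = 609.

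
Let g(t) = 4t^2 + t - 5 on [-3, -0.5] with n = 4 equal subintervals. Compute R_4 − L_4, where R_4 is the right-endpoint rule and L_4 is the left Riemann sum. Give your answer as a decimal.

R_4 = 9.453125.
L_4 = 29.765625.
R_4 − L_4 = -20.3125.

-20.3125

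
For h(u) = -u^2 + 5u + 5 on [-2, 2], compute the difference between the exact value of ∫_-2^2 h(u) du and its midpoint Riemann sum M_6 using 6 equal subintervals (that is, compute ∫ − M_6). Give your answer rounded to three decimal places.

-0.148

Exact integral: ∫_-2^2 h(u) du ≈ 14.66667.
M_6 ≈ 14.81481.
Error ≈ 14.66667 − 14.81481 ≈ -0.148.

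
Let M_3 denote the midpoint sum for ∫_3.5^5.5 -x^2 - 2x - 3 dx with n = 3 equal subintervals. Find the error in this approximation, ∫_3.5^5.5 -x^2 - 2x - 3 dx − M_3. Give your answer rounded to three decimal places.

-0.074

Exact integral: ∫_3.5^5.5 f(x) dx ≈ -65.16667.
M_3 ≈ -65.09259.
Error ≈ -65.16667 − (-65.09259) ≈ -0.074.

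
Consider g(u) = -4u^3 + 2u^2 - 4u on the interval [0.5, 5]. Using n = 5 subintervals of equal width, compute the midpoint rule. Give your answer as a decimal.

-581.77125

Δu = (5 − 0.5)/5 = 0.9.
Midpoints: 0.95, 1.85, 2.75, 3.65, 4.55.
g(0.95) = -5.4245, g(1.85) = -25.8815, g(2.75) = -79.0625, g(3.65) = -182.4635, g(4.55) = -353.5805.
Sum = Δu · [g(0.95) + g(1.85) + g(2.75) + g(3.65) + g(4.55)].
Sum = -581.77125.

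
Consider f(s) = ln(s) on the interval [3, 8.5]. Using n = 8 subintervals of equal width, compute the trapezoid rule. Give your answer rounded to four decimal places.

9.3863

Δs = (8.5 − 3)/8 = 0.6875.
f(3) ≈ 1.0986, f(3.6875) ≈ 1.3049, f(4.375) ≈ 1.4759, f(5.0625) ≈ 1.6219, f(5.75) ≈ 1.7492, f(6.4375) ≈ 1.8621, f(7.125) ≈ 1.9636, f(7.8125) ≈ 2.0557, f(8.5) ≈ 2.1401.
T_8 = (Δs/2)·[f(s_0) + 2f(s_1) + ... + 2f(s_{7}) + f(s_8)].
Sum ≈ 9.3863.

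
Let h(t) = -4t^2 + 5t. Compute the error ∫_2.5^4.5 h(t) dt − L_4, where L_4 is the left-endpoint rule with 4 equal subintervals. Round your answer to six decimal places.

-11.166667

Exact integral: ∫_2.5^4.5 h(t) dt ≈ -65.66666667.
L_4 = -54.5.
Error ≈ -65.66666667 − (-54.5) ≈ -11.166667.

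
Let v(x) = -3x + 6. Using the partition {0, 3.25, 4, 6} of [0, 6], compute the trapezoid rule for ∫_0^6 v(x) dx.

-18

Subinterval widths: 3.25, 0.75, 2.
v(0) = 6, v(3.25) = -3.75, v(4) = -6, v(6) = -12.
On each subinterval the trapezoid contributes (Δx_i/2)·[v(x_{i-1}) + v(x_i)].
Sum = -18.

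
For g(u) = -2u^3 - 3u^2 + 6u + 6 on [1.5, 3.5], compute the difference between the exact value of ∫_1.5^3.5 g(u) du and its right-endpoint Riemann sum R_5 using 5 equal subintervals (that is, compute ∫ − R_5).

20.36

Exact integral: ∫_1.5^3.5 g(u) du = -70.
R_5 = -90.36.
Error = -70 − (-90.36) = 20.36.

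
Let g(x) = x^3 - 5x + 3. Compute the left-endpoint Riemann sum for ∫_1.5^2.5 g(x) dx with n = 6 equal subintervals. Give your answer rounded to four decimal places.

0.9236

Δx = (2.5 − 1.5)/6 = 1/6.
Left endpoints: 1.5, 5/3, 11/6, 2, 13/6, 7/3.
g(1.5) = -1.125, g(5/3) = -19/27, g(11/6) = -1/216, g(2) = 1, g(13/6) = 505/216, g(7/3) = 109/27.
Sum = Δx · [g(1.5) + g(5/3) + g(11/6) + ...].
Sum ≈ 0.9236.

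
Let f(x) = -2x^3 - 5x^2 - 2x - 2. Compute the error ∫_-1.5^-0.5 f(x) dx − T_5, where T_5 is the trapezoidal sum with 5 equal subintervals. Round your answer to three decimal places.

Exact integral: ∫_-1.5^-0.5 f(x) dx ≈ -2.91667.
T_5 = -2.91.
Error ≈ -2.91667 − (-2.91) ≈ -0.007.

-0.007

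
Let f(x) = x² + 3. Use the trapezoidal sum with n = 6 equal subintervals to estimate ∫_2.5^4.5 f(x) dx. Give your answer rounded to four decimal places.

Δx = (4.5 − 2.5)/6 = 1/3.
f(2.5) = 9.25, f(17/6) = 397/36, f(19/6) = 469/36, f(3.5) = 15.25, f(23/6) = 637/36, f(25/6) = 733/36, f(4.5) = 23.25.
T_6 = (Δx/2)·[f(x_0) + 2f(x_1) + ... + 2f(x_{5}) + f(x_6)].
Sum ≈ 31.2037.

31.2037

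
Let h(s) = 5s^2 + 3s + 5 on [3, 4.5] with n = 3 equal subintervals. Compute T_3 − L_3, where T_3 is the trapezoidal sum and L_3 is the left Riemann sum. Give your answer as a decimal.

15.1875

T_3 = 131.5625.
L_3 = 116.375.
T_3 − L_3 = 15.1875.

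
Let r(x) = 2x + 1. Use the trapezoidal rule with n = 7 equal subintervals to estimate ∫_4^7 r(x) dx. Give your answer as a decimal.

36

Δx = (7 − 4)/7 = 3/7.
r(4) = 9, r(31/7) = 69/7, r(34/7) = 75/7, r(37/7) = 81/7, r(40/7) = 87/7, r(43/7) = 93/7, r(46/7) = 99/7, r(7) = 15.
T_7 = (Δx/2)·[r(x_0) + 2r(x_1) + ... + 2r(x_{6}) + r(x_7)].
Sum = 36.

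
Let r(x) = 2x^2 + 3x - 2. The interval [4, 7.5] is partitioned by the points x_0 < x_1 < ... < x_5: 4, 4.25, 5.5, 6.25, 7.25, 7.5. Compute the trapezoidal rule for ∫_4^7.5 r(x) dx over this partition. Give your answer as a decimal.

Subinterval widths: 0.25, 1.25, 0.75, 1, 0.25.
r(4) = 42, r(4.25) = 46.875, r(5.5) = 75, r(6.25) = 94.875, r(7.25) = 124.875, r(7.5) = 133.
On each subinterval the trapezoid contributes (Δx_i/2)·[r(x_{i-1}) + r(x_i)].
Sum = 293.09375.

293.09375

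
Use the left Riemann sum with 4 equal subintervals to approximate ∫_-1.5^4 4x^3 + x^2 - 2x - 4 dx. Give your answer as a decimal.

78.203125

Δx = (4 − (-1.5))/4 = 1.375.
Left endpoints: -1.5, -0.125, 1.25, 2.625.
f(-1.5) = -12.25, f(-0.125) = -3.7421875, f(1.25) = 2.875, f(2.625) = 69.9921875.
Sum = Δx · [f(-1.5) + f(-0.125) + f(1.25) + f(2.625)].
Sum = 78.203125.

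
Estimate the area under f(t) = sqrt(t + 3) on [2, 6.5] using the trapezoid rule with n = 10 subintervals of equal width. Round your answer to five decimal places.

Δt = (6.5 − 2)/10 = 0.45.
f(2) ≈ 2.23607, f(2.45) ≈ 2.33452, f(2.9) ≈ 2.42899, f(3.35) ≈ 2.51992, f(3.8) ≈ 2.60768, f(4.25) ≈ 2.69258, f(4.7) ≈ 2.77489, f(5.15) ≈ 2.85482, f(5.6) ≈ 2.93258, f(6.05) ≈ 3.00832, f(6.5) ≈ 3.08221.
T_10 = (Δt/2)·[f(t_0) + 2f(t_1) + ... + 2f(t_{9}) + f(t_10)].
Sum ≈ 12.06605.

12.06605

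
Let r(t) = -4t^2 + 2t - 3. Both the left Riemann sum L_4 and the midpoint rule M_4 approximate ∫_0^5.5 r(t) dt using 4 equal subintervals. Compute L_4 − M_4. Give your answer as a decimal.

65.2265625

L_4 = -139.390625.
M_4 = -204.6171875.
L_4 − M_4 = 65.2265625.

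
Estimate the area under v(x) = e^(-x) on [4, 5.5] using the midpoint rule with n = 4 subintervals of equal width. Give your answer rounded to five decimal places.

0.01415

Δx = (5.5 − 4)/4 = 0.375.
Midpoints: 4.1875, 4.5625, 4.9375, 5.3125.
v(4.1875) ≈ 0.01518, v(4.5625) ≈ 0.01044, v(4.9375) ≈ 0.00717, v(5.3125) ≈ 0.00493.
Sum = Δx · [v(4.1875) + v(4.5625) + v(4.9375) + v(5.3125)].
Sum ≈ 0.01415.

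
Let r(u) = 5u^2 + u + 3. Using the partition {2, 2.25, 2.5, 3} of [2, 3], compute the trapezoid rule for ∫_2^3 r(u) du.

37.296875

Subinterval widths: 0.25, 0.25, 0.5.
r(2) = 25, r(2.25) = 30.5625, r(2.5) = 36.75, r(3) = 51.
On each subinterval the trapezoid contributes (Δu_i/2)·[r(u_{i-1}) + r(u_i)].
Sum = 37.296875.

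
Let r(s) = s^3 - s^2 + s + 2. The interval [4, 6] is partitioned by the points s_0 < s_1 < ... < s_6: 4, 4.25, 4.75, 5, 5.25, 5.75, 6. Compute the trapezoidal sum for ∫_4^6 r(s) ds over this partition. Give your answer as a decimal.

Subinterval widths: 0.25, 0.5, 0.25, 0.25, 0.5, 0.25.
r(4) = 54, r(4.25) = 64.953125, r(4.75) = 91.359375, r(5) = 107, r(5.25) = 124.390625, r(5.75) = 164.796875, r(6) = 188.
On each subinterval the trapezoid contributes (Δs_i/2)·[r(s_{i-1}) + r(s_i)].
Sum = 224.0625.

224.0625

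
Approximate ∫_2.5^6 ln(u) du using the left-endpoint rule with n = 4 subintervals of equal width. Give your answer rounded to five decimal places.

Δu = (6 − 2.5)/4 = 0.875.
Left endpoints: 2.5, 3.375, 4.25, 5.125.
f(2.5) ≈ 0.91629, f(3.375) ≈ 1.21640, f(4.25) ≈ 1.44692, f(5.125) ≈ 1.63413.
Sum = Δu · [f(2.5) + f(3.375) + f(4.25) + f(5.125)].
Sum ≈ 4.56202.

4.56202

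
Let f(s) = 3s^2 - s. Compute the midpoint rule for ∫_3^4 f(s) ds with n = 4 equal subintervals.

33.484375

Δs = (4 − 3)/4 = 0.25.
Midpoints: 3.125, 3.375, 3.625, 3.875.
f(3.125) = 26.171875, f(3.375) = 30.796875, f(3.625) = 35.796875, f(3.875) = 41.171875.
Sum = Δs · [f(3.125) + f(3.375) + f(3.625) + f(3.875)].
Sum = 33.484375.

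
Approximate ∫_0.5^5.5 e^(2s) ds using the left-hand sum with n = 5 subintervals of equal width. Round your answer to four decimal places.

Δs = (5.5 − 0.5)/5 = 1.
Left endpoints: 0.5, 1.5, 2.5, 3.5, 4.5.
f(0.5) ≈ 2.7183, f(1.5) ≈ 20.0855, f(2.5) ≈ 148.4132, f(3.5) ≈ 1096.6332, f(4.5) ≈ 8103.0839.
Sum = Δs · [f(0.5) + f(1.5) + f(2.5) + f(3.5) + f(4.5)].
Sum ≈ 9370.9341.

9370.9341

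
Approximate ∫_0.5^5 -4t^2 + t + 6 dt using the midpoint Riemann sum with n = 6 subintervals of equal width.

Δt = (5 − 0.5)/6 = 0.75.
Midpoints: 0.875, 1.625, 2.375, 3.125, 3.875, 4.625.
f(0.875) = 3.8125, f(1.625) = -2.9375, f(2.375) = -14.1875, f(3.125) = -29.9375, f(3.875) = -50.1875, f(4.625) = -74.9375.
Sum = Δt · [f(0.875) + f(1.625) + f(2.375) + ...].
Sum = -126.28125.

-126.28125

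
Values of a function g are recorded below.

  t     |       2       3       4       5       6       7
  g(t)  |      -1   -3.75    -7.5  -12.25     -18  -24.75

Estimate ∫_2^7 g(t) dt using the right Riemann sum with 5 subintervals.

Δt = 1.
Sum = 1·[(-3.75) + (-7.5) + (-12.25) + (-18) + (-24.75)] = -66.25.

-66.25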